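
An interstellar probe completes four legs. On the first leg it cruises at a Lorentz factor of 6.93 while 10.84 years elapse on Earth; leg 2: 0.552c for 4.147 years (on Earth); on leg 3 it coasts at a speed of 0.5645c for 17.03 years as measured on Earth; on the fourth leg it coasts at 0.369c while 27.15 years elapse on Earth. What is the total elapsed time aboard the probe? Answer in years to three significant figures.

τ = 44.3 years

Leg 1: γ = 6.93; τ_1 = 10.84/6.930 = 1.564 years.
Leg 2: γ = 1/√(1 − 0.552²) = 1/√0.6953 = 1.199; τ_2 = 4.147/1.199 = 3.458 years.
Leg 3: γ = 1/√(1 − 0.5645²) = 1/√0.6813 = 1.211; τ_3 = 17.03/1.211 = 14.06 years.
Leg 4: γ = 1/√(1 − 0.369²) = 1/√0.8638 = 1.076; τ_4 = 27.15/1.076 = 25.23 years.
Total: 1.564 + 3.458 + 14.06 + 25.23 years.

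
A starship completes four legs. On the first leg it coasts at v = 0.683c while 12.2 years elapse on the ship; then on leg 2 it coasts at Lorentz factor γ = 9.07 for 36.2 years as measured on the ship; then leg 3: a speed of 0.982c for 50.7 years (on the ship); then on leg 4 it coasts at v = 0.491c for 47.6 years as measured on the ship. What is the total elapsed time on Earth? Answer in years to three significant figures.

Leg 1: γ = 1/√(1 − 0.683²) = 1/√0.5335 = 1.369; Δt_1 = 1.369 × 12.2 = 16.70 years.
Leg 2: γ = 9.07; Δt_2 = 9.070 × 36.2 = 328.3 years.
Leg 3: γ = 1/√(1 − 0.982²) = 1/√0.03568 = 5.294; Δt_3 = 5.294 × 50.7 = 268.4 years.
Leg 4: γ = 1/√(1 − 0.491²) = 1/√0.7589 = 1.148; Δt_4 = 1.148 × 47.6 = 54.64 years.
Total: 16.70 + 328.3 + 268.4 + 54.64 years.

Δt = 668 years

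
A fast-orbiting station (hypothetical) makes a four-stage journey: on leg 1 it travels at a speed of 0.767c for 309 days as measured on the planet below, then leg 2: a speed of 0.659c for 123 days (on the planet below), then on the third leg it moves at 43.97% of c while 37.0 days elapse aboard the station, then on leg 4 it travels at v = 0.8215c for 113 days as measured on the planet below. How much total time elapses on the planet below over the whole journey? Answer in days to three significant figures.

Δt = 586 days

Leg 1: 309 days is already measured on the planet below.
Leg 2: 123 days is already measured on the planet below.
Leg 3: β = 0.4397; γ = 1/√(1 − 0.4397²) = 1/√0.8067 = 1.113; Δt_3 = 1.113 × 37.0 = 41.20 days.
Leg 4: 113 days is already measured on the planet below.
Total: 309.0 + 123.0 + 41.20 + 113.0 days.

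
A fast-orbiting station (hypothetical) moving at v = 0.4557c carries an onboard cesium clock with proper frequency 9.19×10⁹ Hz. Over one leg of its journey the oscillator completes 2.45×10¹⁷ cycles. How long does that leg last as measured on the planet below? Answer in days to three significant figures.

γ = 1/√(1 − 0.4557²) = 1/√0.7923 = 1.123
Proper time for N cycles: τ = N/f = 2.45×10¹⁷/(9.19×10⁹) = 2.666×10⁷ s = 308.6 days.
Lab-frame duration Δt = γτ = 1.123 × 308.6 = 346.6 days.

Δt = 347 days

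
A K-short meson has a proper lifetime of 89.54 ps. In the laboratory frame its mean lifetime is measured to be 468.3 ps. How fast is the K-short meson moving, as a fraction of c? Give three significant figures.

γ = Δt/τ₀ = 468.3/89.54 = 5.230
β = √(1 − 1/γ²) = √(1 − 0.03656) = √0.9634

β = 0.982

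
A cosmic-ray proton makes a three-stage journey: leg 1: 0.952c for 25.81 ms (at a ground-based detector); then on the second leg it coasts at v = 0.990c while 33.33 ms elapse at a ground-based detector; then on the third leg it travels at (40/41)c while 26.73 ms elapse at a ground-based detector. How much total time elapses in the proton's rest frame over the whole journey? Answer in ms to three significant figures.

τ = 18.5 ms

Leg 1: γ = 1/√(1 − 0.952²) = 1/√0.09370 = 3.267; τ_1 = 25.81/3.267 = 7.900 ms.
Leg 2: γ = 1/√(1 − 0.990²) = 1/√0.01990 = 7.089; τ_2 = 33.33/7.089 = 4.702 ms.
Leg 3: γ = 1/√(1 − (40/41)²) = 41/9 ≈ 4.556; τ_3 = 26.73/4.556 = 5.868 ms.
Total: 7.900 + 4.702 + 5.868 ms.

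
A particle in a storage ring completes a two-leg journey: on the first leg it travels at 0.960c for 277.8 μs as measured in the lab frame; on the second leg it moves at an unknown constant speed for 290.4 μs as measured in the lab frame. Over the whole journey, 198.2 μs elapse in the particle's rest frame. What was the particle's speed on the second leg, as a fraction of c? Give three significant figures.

β = 0.910

Leg 1: γ = 1/√(1 − 0.960²) = 25/7 ≈ 3.571; τ_1 = 277.8/3.571 = 77.78 μs.
Leg 2: speed unknown; τ_2 = 290.4/γ_2.
Total proper time: 77.78 + τ_2 = 198.2, so τ_2 = 198.2 − 77.78 = 120.4 μs.
γ_2 = 290.4/120.4 = 2.412; β = √(1 − 1/γ²) = √0.8281.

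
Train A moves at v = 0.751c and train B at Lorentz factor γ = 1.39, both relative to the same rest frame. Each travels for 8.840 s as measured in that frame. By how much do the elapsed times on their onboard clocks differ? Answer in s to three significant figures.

|τ_A − τ_B| = 0.523 s

A: γ = 1/√(1 − 0.751²) = 1/√0.4360 = 1.514; τ_A = 8.840/1.514 = 5.837 s.
B: γ = 1.39; τ_B = 8.840/1.390 = 6.360 s.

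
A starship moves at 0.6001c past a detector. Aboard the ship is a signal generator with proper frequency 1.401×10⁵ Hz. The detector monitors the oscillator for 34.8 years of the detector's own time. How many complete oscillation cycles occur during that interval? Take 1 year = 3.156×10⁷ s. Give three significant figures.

γ = 1/√(1 − 0.6001²) = 1/√0.6399 = 1.250
During 34.8 years of lab time, the oscillator's proper time advances by τ = Δt/γ = 34.8/1.250 = 27.84 years = 8.785×10⁸ s.
N = f × τ = 1.401×10⁵ × 8.785×10⁸ = 1.231×10¹⁴.

N = 1.23×10¹⁴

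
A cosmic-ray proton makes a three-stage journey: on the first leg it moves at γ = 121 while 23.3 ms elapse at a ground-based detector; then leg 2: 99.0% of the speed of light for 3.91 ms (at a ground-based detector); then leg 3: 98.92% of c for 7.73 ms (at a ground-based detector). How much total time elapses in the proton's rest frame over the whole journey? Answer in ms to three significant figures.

Leg 1: γ = 121; τ_1 = 23.3/121.0 = 0.1926 ms.
Leg 2: β = 0.990; γ = 1/√(1 − 0.990²) = 1/√0.01990 = 7.089; τ_2 = 3.91/7.089 = 0.5516 ms.
Leg 3: β = 0.9892; γ = 1/√(1 − 0.9892²) = 1/√0.02148 = 6.823; τ_3 = 7.73/6.823 = 1.133 ms.
Total: 0.1926 + 0.5516 + 1.133 ms.

τ = 1.88 ms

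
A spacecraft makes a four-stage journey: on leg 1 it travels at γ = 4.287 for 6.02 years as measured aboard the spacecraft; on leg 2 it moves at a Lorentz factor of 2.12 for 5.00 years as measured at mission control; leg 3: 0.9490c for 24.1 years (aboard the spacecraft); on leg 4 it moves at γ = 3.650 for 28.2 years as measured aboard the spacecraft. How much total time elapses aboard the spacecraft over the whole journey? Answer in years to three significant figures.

τ = 60.7 years

Leg 1: 6.02 years is already measured aboard the spacecraft.
Leg 2: γ = 2.12; τ_2 = 5.00/2.120 = 2.358 years.
Leg 3: 24.1 years is already measured aboard the spacecraft.
Leg 4: 28.2 years is already measured aboard the spacecraft.
Total: 6.020 + 2.358 + 24.10 + 28.20 years.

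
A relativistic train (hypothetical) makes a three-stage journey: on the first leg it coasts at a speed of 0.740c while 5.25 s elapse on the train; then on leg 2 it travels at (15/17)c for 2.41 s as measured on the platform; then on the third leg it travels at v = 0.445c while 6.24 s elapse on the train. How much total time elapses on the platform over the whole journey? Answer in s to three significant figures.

Leg 1: γ = 1/√(1 − 0.740²) = 1/√0.4524 = 1.487; Δt_1 = 1.487 × 5.25 = 7.805 s.
Leg 2: 2.41 s is already measured on the platform.
Leg 3: γ = 1/√(1 − 0.445²) = 1/√0.8020 = 1.117; Δt_3 = 1.117 × 6.24 = 6.968 s.
Total: 7.805 + 2.410 + 6.968 s.

Δt = 17.2 s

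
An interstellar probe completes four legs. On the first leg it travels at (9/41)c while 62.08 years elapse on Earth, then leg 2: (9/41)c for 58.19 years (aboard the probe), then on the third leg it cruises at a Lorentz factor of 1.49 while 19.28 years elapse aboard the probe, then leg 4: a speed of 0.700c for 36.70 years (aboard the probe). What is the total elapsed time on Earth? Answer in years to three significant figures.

Δt = 202 years

Leg 1: 62.08 years is already measured on Earth.
Leg 2: γ = 1/√(1 − (9/41)²) = 41/40 = 1.025; Δt_2 = 1.025 × 58.19 = 59.64 years.
Leg 3: γ = 1.49; Δt_3 = 1.490 × 19.28 = 28.73 years.
Leg 4: γ = 1/√(1 − 0.700²) = 1/√0.5100 = 1.400; Δt_4 = 1.400 × 36.70 = 51.39 years.
Total: 62.08 + 59.64 + 28.73 + 51.39 years.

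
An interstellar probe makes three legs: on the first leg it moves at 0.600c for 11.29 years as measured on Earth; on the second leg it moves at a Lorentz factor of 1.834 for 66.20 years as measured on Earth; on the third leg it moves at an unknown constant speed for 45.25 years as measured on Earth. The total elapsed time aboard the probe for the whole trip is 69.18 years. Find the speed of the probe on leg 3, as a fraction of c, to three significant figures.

Leg 1: γ = 1/√(1 − 0.600²) = 5/4 = 1.250; τ_1 = 11.29/1.250 = 9.032 years.
Leg 2: γ = 1.834; τ_2 = 66.20/1.834 = 36.10 years.
Leg 3: speed unknown; τ_3 = 45.25/γ_3.
Total proper time: 9.032 + 36.10 + τ_3 = 69.18, so τ_3 = 69.18 − 45.13 = 24.05 years.
γ_3 = 45.25/24.05 = 1.881; β = √(1 − 1/γ²) = √0.7175.

β = 0.847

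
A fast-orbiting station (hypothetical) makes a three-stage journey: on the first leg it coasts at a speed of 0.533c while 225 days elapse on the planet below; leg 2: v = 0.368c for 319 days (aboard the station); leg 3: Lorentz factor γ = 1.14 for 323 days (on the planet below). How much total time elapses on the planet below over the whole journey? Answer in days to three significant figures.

Leg 1: 225 days is already measured on the planet below.
Leg 2: γ = 1/√(1 − 0.368²) = 1/√0.8646 = 1.075; Δt_2 = 1.075 × 319 = 343.1 days.
Leg 3: 323 days is already measured on the planet below.
Total: 225.0 + 343.1 + 323.0 days.

Δt = 891 days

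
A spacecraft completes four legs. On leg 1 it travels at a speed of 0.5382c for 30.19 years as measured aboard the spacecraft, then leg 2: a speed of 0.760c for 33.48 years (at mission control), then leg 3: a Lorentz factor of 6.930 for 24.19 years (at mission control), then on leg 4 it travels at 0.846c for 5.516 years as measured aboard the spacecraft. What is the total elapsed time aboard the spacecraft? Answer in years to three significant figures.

Leg 1: 30.19 years is already measured aboard the spacecraft.
Leg 2: γ = 1/√(1 − 0.760²) = 1/√0.4224 = 1.539; τ_2 = 33.48/1.539 = 21.76 years.
Leg 3: γ = 6.930; τ_3 = 24.19/6.930 = 3.491 years.
Leg 4: 5.516 years is already measured aboard the spacecraft.
Total: 30.19 + 21.76 + 3.491 + 5.516 years.

τ = 61.0 years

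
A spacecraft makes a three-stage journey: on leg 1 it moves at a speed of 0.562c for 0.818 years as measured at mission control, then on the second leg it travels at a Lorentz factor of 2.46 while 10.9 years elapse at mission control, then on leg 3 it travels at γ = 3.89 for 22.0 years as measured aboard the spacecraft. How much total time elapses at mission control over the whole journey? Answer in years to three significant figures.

Δt = 97.3 years

Leg 1: 0.818 years is already measured at mission control.
Leg 2: 10.9 years is already measured at mission control.
Leg 3: γ = 3.89; Δt_3 = 3.890 × 22.0 = 85.58 years.
Total: 0.8180 + 10.90 + 85.58 years.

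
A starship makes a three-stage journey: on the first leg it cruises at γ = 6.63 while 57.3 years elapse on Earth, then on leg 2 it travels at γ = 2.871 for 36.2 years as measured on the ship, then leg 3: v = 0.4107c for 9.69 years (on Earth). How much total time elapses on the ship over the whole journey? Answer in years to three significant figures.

Leg 1: γ = 6.63; τ_1 = 57.3/6.630 = 8.643 years.
Leg 2: 36.2 years is already measured on the ship.
Leg 3: γ = 1/√(1 − 0.4107²) = 1/√0.8313 = 1.097; τ_3 = 9.69/1.097 = 8.835 years.
Total: 8.643 + 36.20 + 8.835 years.

τ = 53.7 years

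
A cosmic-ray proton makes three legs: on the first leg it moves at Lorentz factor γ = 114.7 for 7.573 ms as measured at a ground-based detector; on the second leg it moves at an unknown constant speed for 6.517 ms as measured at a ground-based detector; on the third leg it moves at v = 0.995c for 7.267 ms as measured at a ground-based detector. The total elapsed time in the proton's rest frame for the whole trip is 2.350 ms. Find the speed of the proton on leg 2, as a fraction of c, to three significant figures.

Leg 1: γ = 114.7; τ_1 = 7.573/114.7 = 0.06602 ms.
Leg 2: speed unknown; τ_2 = 6.517/γ_2.
Leg 3: γ = 1/√(1 − 0.995²) = 1/√0.009975 = 10.01; τ_3 = 7.267/10.01 = 0.7258 ms.
Total proper time: 0.06602 + τ_2 + 0.7258 = 2.350, so τ_2 = 2.350 − 0.7918 = 1.558 ms.
γ_2 = 6.517/1.558 = 4.182; β = √(1 − 1/γ²) = √0.9428.

β = 0.971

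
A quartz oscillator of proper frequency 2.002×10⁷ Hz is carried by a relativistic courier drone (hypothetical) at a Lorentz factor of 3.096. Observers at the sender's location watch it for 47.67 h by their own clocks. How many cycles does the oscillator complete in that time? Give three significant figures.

N = 1.11×10¹²

γ = 3.096
During 47.67 h of lab time, the oscillator's proper time advances by τ = Δt/γ = 47.67/3.096 = 15.40 h = 5.543×10⁴ s.
N = f × τ = 2.002×10⁷ × 5.543×10⁴ = 1.110×10¹².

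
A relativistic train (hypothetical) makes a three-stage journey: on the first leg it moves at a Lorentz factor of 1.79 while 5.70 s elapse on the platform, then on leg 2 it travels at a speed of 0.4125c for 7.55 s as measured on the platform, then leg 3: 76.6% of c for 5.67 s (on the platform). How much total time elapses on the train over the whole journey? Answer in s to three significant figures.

Leg 1: γ = 1.79; τ_1 = 5.70/1.790 = 3.184 s.
Leg 2: γ = 1/√(1 − 0.4125²) = 1/√0.8298 = 1.098; τ_2 = 7.55/1.098 = 6.878 s.
Leg 3: β = 0.766; γ = 1/√(1 − 0.766²) = 1/√0.4132 = 1.556; τ_3 = 5.67/1.556 = 3.645 s.
Total: 3.184 + 6.878 + 3.645 s.

τ = 13.7 s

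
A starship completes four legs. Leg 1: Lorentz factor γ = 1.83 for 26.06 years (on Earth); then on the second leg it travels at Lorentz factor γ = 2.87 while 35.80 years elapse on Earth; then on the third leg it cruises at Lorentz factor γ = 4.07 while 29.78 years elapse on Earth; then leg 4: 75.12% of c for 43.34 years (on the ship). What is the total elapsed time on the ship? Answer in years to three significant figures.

Leg 1: γ = 1.83; τ_1 = 26.06/1.830 = 14.24 years.
Leg 2: γ = 2.87; τ_2 = 35.80/2.870 = 12.47 years.
Leg 3: γ = 4.07; τ_3 = 29.78/4.070 = 7.317 years.
Leg 4: 43.34 years is already measured on the ship.
Total: 14.24 + 12.47 + 7.317 + 43.34 years.

τ = 77.4 years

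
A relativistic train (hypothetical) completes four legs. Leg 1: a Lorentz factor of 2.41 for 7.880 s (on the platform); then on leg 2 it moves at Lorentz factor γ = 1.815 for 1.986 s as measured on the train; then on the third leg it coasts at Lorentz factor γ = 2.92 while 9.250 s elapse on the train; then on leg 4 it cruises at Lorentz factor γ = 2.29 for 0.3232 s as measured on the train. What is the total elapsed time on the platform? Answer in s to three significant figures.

Leg 1: 7.880 s is already measured on the platform.
Leg 2: γ = 1.815; Δt_2 = 1.815 × 1.986 = 3.605 s.
Leg 3: γ = 2.92; Δt_3 = 2.920 × 9.250 = 27.01 s.
Leg 4: γ = 2.29; Δt_4 = 2.290 × 0.3232 = 0.7401 s.
Total: 7.880 + 3.605 + 27.01 + 0.7401 s.

Δt = 39.2 s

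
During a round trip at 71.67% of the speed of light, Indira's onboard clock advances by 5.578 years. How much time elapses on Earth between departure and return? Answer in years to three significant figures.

Δt = 8.00 years

β = 0.7167; γ = 1/√(1 − 0.7167²) = 1/√0.4863 = 1.434
Earth-frame duration is the dilated interval: Δt = γτ = 1.434 × 5.578 years.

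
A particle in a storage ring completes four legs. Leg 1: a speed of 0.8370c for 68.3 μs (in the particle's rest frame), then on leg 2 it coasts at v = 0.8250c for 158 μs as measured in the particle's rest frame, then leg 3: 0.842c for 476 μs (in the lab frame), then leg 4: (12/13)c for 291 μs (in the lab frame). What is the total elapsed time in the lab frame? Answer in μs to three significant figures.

Leg 1: γ = 1/√(1 − 0.8370²) = 1/√0.2994 = 1.827; Δt_1 = 1.827 × 68.3 = 124.8 μs.
Leg 2: γ = 1/√(1 − 0.8250²) = 1/√0.3194 = 1.769; Δt_2 = 1.769 × 158 = 279.6 μs.
Leg 3: 476 μs is already measured in the lab frame.
Leg 4: 291 μs is already measured in the lab frame.
Total: 124.8 + 279.6 + 476.0 + 291.0 μs.

Δt = 1170 μs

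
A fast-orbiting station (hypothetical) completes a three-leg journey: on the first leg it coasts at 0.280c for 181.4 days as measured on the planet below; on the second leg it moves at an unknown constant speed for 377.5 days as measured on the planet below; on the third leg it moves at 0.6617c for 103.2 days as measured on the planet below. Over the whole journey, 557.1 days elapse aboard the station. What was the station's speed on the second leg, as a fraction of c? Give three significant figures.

Leg 1: γ = 1/√(1 − 0.280²) = 25/24 ≈ 1.042; τ_1 = 181.4/1.042 = 174.1 days.
Leg 2: speed unknown; τ_2 = 377.5/γ_2.
Leg 3: γ = 1/√(1 − 0.6617²) = 1/√0.5622 = 1.334; τ_3 = 103.2/1.334 = 77.38 days.
Total proper time: 174.1 + τ_2 + 77.38 = 557.1, so τ_2 = 557.1 − 251.5 = 305.6 days.
γ_2 = 377.5/305.6 = 1.235; β = √(1 − 1/γ²) = √0.3447.

β = 0.587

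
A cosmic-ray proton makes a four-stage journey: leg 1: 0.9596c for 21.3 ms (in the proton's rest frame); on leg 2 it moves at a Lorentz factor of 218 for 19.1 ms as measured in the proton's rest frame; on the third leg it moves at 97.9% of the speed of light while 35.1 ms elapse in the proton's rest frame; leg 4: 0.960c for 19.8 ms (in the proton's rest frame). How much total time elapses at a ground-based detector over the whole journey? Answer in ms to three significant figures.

Leg 1: γ = 1/√(1 − 0.9596²) = 1/√0.07917 = 3.554; Δt_1 = 3.554 × 21.3 = 75.70 ms.
Leg 2: γ = 218; Δt_2 = 218.0 × 19.1 = 4164 ms.
Leg 3: β = 0.979; γ = 1/√(1 − 0.979²) = 1/√0.04156 = 4.905; Δt_3 = 4.905 × 35.1 = 172.2 ms.
Leg 4: γ = 1/√(1 − 0.960²) = 25/7 ≈ 3.571; Δt_4 = 3.571 × 19.8 = 70.71 ms.
Total: 75.70 + 4164 + 172.2 + 70.71 ms.

Δt = 4480 ms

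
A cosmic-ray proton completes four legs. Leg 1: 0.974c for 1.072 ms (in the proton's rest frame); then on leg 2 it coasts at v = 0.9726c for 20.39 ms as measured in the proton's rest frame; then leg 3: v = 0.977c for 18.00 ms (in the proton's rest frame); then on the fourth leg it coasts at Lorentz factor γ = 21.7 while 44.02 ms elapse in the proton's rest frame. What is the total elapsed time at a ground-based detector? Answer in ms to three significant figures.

Δt = 1130 ms

Leg 1: γ = 1/√(1 − 0.974²) = 1/√0.05132 = 4.414; Δt_1 = 4.414 × 1.072 = 4.732 ms.
Leg 2: γ = 1/√(1 − 0.9726²) = 1/√0.05405 = 4.301; Δt_2 = 4.301 × 20.39 = 87.70 ms.
Leg 3: γ = 1/√(1 − 0.977²) = 1/√0.04547 = 4.690; Δt_3 = 4.690 × 18.00 = 84.41 ms.
Leg 4: γ = 21.7; Δt_4 = 21.70 × 44.02 = 955.2 ms.
Total: 4.732 + 87.70 + 84.41 + 955.2 ms.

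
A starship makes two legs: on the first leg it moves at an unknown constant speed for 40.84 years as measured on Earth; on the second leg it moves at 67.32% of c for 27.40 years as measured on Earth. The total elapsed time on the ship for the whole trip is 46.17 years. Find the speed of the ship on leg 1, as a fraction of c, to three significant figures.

Leg 1: speed unknown; τ_1 = 40.84/γ_1.
Leg 2: β = 0.6732; γ = 1/√(1 − 0.6732²) = 1/√0.5468 = 1.352; τ_2 = 27.40/1.352 = 20.26 years.
Total proper time: τ_1 + 20.26 = 46.17, so τ_1 = 46.17 − 20.26 = 25.91 years.
γ_1 = 40.84/25.91 = 1.576; β = √(1 − 1/γ²) = √0.5975.

β = 0.773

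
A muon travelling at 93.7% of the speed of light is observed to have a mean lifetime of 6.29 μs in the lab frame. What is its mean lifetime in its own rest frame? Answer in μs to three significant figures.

β = 0.937; γ = 1/√(1 − 0.937²) = 1/√0.1220 = 2.863
The lab-frame lifetime is the dilated interval; the proper lifetime is τ₀ = Δt/γ = 6.29/2.863 μs.

τ₀ = 2.20 μs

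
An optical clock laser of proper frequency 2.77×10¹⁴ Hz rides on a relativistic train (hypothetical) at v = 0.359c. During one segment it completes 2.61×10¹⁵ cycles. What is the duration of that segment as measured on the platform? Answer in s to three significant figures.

γ = 1/√(1 − 0.359²) = 1/√0.8711 = 1.071
Proper time for N cycles: τ = N/f = 2.61×10¹⁵/(2.77×10¹⁴) = 9.422×10⁰ s = 9.422 s.
Lab-frame duration Δt = γτ = 1.071 × 9.422 = 10.10 s.

Δt = 10.1 s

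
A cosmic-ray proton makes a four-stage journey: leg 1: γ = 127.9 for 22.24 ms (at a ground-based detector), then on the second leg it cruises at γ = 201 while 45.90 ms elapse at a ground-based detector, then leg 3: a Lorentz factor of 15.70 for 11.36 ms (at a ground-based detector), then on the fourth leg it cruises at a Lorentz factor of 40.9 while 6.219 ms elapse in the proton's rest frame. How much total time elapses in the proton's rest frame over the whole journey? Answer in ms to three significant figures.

Leg 1: γ = 127.9; τ_1 = 22.24/127.9 = 0.1739 ms.
Leg 2: γ = 201; τ_2 = 45.90/201.0 = 0.2284 ms.
Leg 3: γ = 15.70; τ_3 = 11.36/15.70 = 0.7236 ms.
Leg 4: 6.219 ms is already measured in the proton's rest frame.
Total: 0.1739 + 0.2284 + 0.7236 + 6.219 ms.

τ = 7.34 ms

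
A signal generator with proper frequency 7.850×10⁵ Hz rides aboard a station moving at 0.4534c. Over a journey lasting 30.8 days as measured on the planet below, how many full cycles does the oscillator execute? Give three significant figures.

N = 1.86×10¹²

γ = 1/√(1 − 0.4534²) = 1/√0.7944 = 1.122
The oscillator's own cycle count is N = f × τ where τ is the proper time aboard the station. τ = Δt/γ = 30.8/1.122 = 27.45 days = 2.372×10⁶ s.
N = 7.850×10⁵ × 2.372×10⁶ = 1.862×10¹².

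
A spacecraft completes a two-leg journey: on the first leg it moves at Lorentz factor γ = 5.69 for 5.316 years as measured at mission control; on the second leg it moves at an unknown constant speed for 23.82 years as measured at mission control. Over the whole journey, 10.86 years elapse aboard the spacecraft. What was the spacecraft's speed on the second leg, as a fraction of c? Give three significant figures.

β = 0.909

Leg 1: γ = 5.69; τ_1 = 5.316/5.690 = 0.9343 years.
Leg 2: speed unknown; τ_2 = 23.82/γ_2.
Total proper time: 0.9343 + τ_2 = 10.86, so τ_2 = 10.86 − 0.9343 = 9.926 years.
γ_2 = 23.82/9.926 = 2.400; β = √(1 − 1/γ²) = √0.8264.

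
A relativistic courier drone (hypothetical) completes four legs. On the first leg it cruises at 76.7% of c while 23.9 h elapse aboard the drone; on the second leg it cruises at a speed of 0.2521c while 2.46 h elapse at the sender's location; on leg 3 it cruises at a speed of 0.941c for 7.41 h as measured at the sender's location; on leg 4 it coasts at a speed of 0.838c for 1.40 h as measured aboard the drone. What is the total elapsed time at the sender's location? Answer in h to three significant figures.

Δt = 49.7 h

Leg 1: β = 0.767; γ = 1/√(1 − 0.767²) = 1/√0.4117 = 1.558; Δt_1 = 1.558 × 23.9 = 37.25 h.
Leg 2: 2.46 h is already measured at the sender's location.
Leg 3: 7.41 h is already measured at the sender's location.
Leg 4: γ = 1/√(1 − 0.838²) = 1/√0.2978 = 1.833; Δt_4 = 1.833 × 1.40 = 2.566 h.
Total: 37.25 + 2.460 + 7.410 + 2.566 h.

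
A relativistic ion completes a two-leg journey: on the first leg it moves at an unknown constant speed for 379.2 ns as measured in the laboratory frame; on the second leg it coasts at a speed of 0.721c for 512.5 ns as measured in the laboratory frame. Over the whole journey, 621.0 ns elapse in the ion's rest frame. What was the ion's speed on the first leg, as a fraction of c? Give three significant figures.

Leg 1: speed unknown; τ_1 = 379.2/γ_1.
Leg 2: γ = 1/√(1 − 0.721²) = 1/√0.4802 = 1.443; τ_2 = 512.5/1.443 = 355.1 ns.
Total proper time: τ_1 + 355.1 = 621.0, so τ_1 = 621.0 − 355.1 = 265.9 ns.
γ_1 = 379.2/265.9 = 1.426; β = √(1 − 1/γ²) = √0.5084.

β = 0.713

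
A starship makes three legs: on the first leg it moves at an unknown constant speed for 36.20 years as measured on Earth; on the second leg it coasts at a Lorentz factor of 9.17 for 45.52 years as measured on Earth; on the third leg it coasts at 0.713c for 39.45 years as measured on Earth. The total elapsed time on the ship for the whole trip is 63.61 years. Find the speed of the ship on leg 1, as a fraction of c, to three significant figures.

β = 0.517

Leg 1: speed unknown; τ_1 = 36.20/γ_1.
Leg 2: γ = 9.17; τ_2 = 45.52/9.170 = 4.964 years.
Leg 3: γ = 1/√(1 − 0.713²) = 1/√0.4916 = 1.426; τ_3 = 39.45/1.426 = 27.66 years.
Total proper time: τ_1 + 4.964 + 27.66 = 63.61, so τ_1 = 63.61 − 32.62 = 30.99 years.
γ_1 = 36.20/30.99 = 1.168; β = √(1 − 1/γ²) = √0.2674.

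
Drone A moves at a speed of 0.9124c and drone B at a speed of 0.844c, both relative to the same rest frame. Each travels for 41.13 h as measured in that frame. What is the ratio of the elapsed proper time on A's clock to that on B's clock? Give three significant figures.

A: γ = 1/√(1 − 0.9124²) = 1/√0.1675 = 2.443. B: γ = 1/√(1 − 0.844²) = 1/√0.2877 = 1.864.
τ_A/τ_B = γ_B/γ_A = 1.864/2.443 = 0.7631, so τ_A/τ_B = 0.7631.

τ_A/τ_B = 0.763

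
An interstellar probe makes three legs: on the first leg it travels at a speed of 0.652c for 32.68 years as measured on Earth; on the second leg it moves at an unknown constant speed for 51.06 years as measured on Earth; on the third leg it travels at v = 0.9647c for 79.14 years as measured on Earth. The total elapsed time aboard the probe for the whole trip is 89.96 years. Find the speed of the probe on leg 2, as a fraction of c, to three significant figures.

Leg 1: γ = 1/√(1 − 0.652²) = 1/√0.5749 = 1.319; τ_1 = 32.68/1.319 = 24.78 years.
Leg 2: speed unknown; τ_2 = 51.06/γ_2.
Leg 3: γ = 1/√(1 − 0.9647²) = 1/√0.06935 = 3.797; τ_3 = 79.14/3.797 = 20.84 years.
Total proper time: 24.78 + τ_2 + 20.84 = 89.96, so τ_2 = 89.96 − 45.62 = 44.34 years.
γ_2 = 51.06/44.34 = 1.152; β = √(1 − 1/γ²) = √0.2459.

β = 0.496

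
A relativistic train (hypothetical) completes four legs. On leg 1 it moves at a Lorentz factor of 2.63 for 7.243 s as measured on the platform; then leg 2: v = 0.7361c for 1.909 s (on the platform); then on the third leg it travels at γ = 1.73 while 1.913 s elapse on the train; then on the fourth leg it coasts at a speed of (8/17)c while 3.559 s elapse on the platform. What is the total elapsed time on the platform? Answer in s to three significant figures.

Leg 1: 7.243 s is already measured on the platform.
Leg 2: 1.909 s is already measured on the platform.
Leg 3: γ = 1.73; Δt_3 = 1.730 × 1.913 = 3.309 s.
Leg 4: 3.559 s is already measured on the platform.
Total: 7.243 + 1.909 + 3.309 + 3.559 s.

Δt = 16.0 s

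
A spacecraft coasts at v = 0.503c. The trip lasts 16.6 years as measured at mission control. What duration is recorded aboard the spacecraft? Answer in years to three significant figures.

τ = 14.3 years

γ = 1/√(1 − 0.503²) = 1/√0.7470 = 1.157
The interval measured at mission control is the dilated one; the clock aboard the spacecraft measures the proper time τ = Δt/γ = 16.6/1.157 years.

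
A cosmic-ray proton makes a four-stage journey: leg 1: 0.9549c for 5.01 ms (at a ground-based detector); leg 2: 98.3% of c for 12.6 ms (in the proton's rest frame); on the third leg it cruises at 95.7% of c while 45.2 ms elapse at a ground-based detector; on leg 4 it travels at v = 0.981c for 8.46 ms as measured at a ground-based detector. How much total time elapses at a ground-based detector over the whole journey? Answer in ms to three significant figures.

Leg 1: 5.01 ms is already measured at a ground-based detector.
Leg 2: β = 0.983; γ = 1/√(1 − 0.983²) = 1/√0.03371 = 5.446; Δt_2 = 5.446 × 12.6 = 68.63 ms.
Leg 3: 45.2 ms is already measured at a ground-based detector.
Leg 4: 8.46 ms is already measured at a ground-based detector.
Total: 5.010 + 68.63 + 45.20 + 8.460 ms.

Δt = 127 ms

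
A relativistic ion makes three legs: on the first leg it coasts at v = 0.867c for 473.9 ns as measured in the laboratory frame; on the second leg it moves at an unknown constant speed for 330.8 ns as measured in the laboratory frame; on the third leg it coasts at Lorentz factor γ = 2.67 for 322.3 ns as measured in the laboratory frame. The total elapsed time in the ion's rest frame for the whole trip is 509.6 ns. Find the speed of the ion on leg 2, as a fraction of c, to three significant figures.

β = 0.887

Leg 1: γ = 1/√(1 − 0.867²) = 1/√0.2483 = 2.007; τ_1 = 473.9/2.007 = 236.1 ns.
Leg 2: speed unknown; τ_2 = 330.8/γ_2.
Leg 3: γ = 2.67; τ_3 = 322.3/2.670 = 120.7 ns.
Total proper time: 236.1 + τ_2 + 120.7 = 509.6, so τ_2 = 509.6 − 356.9 = 152.7 ns.
γ_2 = 330.8/152.7 = 2.166; β = √(1 − 1/γ²) = √0.7868.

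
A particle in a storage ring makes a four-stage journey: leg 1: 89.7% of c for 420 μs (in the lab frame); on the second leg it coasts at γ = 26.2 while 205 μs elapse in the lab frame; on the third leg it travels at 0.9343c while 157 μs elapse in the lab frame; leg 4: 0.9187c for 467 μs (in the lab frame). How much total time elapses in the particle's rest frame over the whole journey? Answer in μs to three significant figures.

Leg 1: β = 0.897; γ = 1/√(1 − 0.897²) = 1/√0.1954 = 2.262; τ_1 = 420/2.262 = 185.7 μs.
Leg 2: γ = 26.2; τ_2 = 205/26.20 = 7.824 μs.
Leg 3: γ = 1/√(1 − 0.9343²) = 1/√0.1271 = 2.805; τ_3 = 157/2.805 = 55.97 μs.
Leg 4: γ = 1/√(1 − 0.9187²) = 1/√0.1560 = 2.532; τ_4 = 467/2.532 = 184.4 μs.
Total: 185.7 + 7.824 + 55.97 + 184.4 μs.

τ = 434 μs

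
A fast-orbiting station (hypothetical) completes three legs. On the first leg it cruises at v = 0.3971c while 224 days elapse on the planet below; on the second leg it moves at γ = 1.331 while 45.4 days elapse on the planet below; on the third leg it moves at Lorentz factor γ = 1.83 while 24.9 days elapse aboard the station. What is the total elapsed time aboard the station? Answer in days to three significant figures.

Leg 1: γ = 1/√(1 − 0.3971²) = 1/√0.8423 = 1.090; τ_1 = 224/1.090 = 205.6 days.
Leg 2: γ = 1.331; τ_2 = 45.4/1.331 = 34.11 days.
Leg 3: 24.9 days is already measured aboard the station.
Total: 205.6 + 34.11 + 24.90 days.

τ = 265 days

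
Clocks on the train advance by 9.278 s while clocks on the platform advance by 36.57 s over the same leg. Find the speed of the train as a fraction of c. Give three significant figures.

v = 0.967c

The proper time is measured on the train (both events occur at the train's location); Δt is measured on the platform. γ = Δt/τ = 36.57/9.278 = 3.942.
β = √(1 − 1/γ²) = √(1 − 0.06437) = √0.9356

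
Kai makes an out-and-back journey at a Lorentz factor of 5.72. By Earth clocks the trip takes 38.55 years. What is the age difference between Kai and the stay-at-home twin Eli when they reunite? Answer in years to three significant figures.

Δt − τ = 31.8 years

γ = 5.72
Kai's elapsed proper time: τ = 38.55/5.720 = 6.740 years.
Age gap = Δt − τ = 38.55 − 6.740 years.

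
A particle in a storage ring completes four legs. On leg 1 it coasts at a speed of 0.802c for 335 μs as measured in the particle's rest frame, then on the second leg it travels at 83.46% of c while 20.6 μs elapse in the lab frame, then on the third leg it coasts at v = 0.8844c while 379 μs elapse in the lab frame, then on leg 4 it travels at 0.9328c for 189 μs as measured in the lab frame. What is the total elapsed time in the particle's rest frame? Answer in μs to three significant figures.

τ = 591 μs

Leg 1: 335 μs is already measured in the particle's rest frame.
Leg 2: β = 0.8346; γ = 1/√(1 − 0.8346²) = 1/√0.3034 = 1.815; τ_2 = 20.6/1.815 = 11.35 μs.
Leg 3: γ = 1/√(1 − 0.8844²) = 1/√0.2178 = 2.143; τ_3 = 379/2.143 = 176.9 μs.
Leg 4: γ = 1/√(1 − 0.9328²) = 1/√0.1299 = 2.775; τ_4 = 189/2.775 = 68.11 μs.
Total: 335.0 + 11.35 + 176.9 + 68.11 μs.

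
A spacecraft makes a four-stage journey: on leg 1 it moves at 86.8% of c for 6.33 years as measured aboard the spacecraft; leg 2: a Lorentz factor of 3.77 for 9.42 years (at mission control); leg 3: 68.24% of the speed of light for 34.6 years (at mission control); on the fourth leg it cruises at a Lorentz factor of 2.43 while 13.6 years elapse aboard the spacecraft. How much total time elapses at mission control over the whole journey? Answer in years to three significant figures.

Δt = 89.8 years

Leg 1: β = 0.868; γ = 1/√(1 − 0.868²) = 1/√0.2466 = 2.014; Δt_1 = 2.014 × 6.33 = 12.75 years.
Leg 2: 9.42 years is already measured at mission control.
Leg 3: 34.6 years is already measured at mission control.
Leg 4: γ = 2.43; Δt_4 = 2.430 × 13.6 = 33.05 years.
Total: 12.75 + 9.420 + 34.60 + 33.05 years.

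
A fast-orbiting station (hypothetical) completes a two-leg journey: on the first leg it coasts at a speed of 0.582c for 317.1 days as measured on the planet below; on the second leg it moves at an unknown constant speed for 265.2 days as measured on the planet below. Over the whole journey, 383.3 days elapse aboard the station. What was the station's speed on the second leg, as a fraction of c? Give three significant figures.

Leg 1: γ = 1/√(1 − 0.582²) = 1/√0.6613 = 1.230; τ_1 = 317.1/1.230 = 257.9 days.
Leg 2: speed unknown; τ_2 = 265.2/γ_2.
Total proper time: 257.9 + τ_2 = 383.3, so τ_2 = 383.3 − 257.9 = 125.4 days.
γ_2 = 265.2/125.4 = 2.114; β = √(1 − 1/γ²) = √0.7763.

β = 0.881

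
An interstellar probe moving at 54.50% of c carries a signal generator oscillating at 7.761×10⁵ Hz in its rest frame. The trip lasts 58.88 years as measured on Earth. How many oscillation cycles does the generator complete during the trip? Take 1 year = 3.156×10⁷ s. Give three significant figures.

N = 1.21×10¹⁵

β = 0.5450; γ = 1/√(1 − 0.5450²) = 1/√0.7030 = 1.193
The oscillator's own cycle count is N = f × τ where τ is the proper time aboard the probe. τ = Δt/γ = 58.88/1.193 = 49.37 years = 1.558×10⁹ s.
N = 7.761×10⁵ × 1.558×10⁹ = 1.209×10¹⁵.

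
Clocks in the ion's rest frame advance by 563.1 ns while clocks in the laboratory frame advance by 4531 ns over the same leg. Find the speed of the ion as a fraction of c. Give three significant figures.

β = 0.992

The proper time is measured in the ion's rest frame (both events occur at the ion's location); Δt is measured in the laboratory frame. γ = Δt/τ = 4531/563.1 = 8.047.
β = √(1 − 1/γ²) = √(1 − 0.01544) = √0.9846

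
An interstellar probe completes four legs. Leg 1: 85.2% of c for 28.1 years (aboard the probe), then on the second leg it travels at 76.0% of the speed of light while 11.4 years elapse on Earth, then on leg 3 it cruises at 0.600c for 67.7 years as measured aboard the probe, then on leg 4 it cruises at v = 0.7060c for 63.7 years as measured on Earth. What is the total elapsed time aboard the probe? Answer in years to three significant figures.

τ = 148 years

Leg 1: 28.1 years is already measured aboard the probe.
Leg 2: β = 0.760; γ = 1/√(1 − 0.760²) = 1/√0.4224 = 1.539; τ_2 = 11.4/1.539 = 7.409 years.
Leg 3: 67.7 years is already measured aboard the probe.
Leg 4: γ = 1/√(1 − 0.7060²) = 1/√0.5016 = 1.412; τ_4 = 63.7/1.412 = 45.11 years.
Total: 28.10 + 7.409 + 67.70 + 45.11 years.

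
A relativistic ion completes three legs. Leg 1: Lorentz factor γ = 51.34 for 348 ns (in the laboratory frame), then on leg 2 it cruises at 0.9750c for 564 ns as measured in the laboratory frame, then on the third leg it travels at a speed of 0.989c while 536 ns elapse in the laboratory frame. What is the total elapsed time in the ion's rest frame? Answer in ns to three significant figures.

Leg 1: γ = 51.34; τ_1 = 348/51.34 = 6.778 ns.
Leg 2: γ = 1/√(1 − 0.9750²) = 1/√0.04938 = 4.500; τ_2 = 564/4.500 = 125.3 ns.
Leg 3: γ = 1/√(1 − 0.989²) = 1/√0.02188 = 6.761; τ_3 = 536/6.761 = 79.28 ns.
Total: 6.778 + 125.3 + 79.28 ns.

τ = 211 ns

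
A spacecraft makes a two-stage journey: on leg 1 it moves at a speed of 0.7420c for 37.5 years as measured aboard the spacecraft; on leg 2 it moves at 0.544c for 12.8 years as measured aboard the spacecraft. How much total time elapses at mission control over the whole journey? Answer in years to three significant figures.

Leg 1: γ = 1/√(1 − 0.7420²) = 1/√0.4494 = 1.492; Δt_1 = 1.492 × 37.5 = 55.94 years.
Leg 2: γ = 1/√(1 − 0.544²) = 1/√0.7041 = 1.192; Δt_2 = 1.192 × 12.8 = 15.25 years.
Total: 55.94 + 15.25 years.

Δt = 71.2 years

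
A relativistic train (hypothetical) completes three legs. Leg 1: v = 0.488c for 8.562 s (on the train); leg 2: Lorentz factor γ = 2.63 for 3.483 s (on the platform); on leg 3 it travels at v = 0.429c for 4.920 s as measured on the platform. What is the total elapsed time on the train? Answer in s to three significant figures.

Leg 1: 8.562 s is already measured on the train.
Leg 2: γ = 2.63; τ_2 = 3.483/2.630 = 1.324 s.
Leg 3: γ = 1/√(1 − 0.429²) = 1/√0.8160 = 1.107; τ_3 = 4.920/1.107 = 4.444 s.
Total: 8.562 + 1.324 + 4.444 s.

τ = 14.3 s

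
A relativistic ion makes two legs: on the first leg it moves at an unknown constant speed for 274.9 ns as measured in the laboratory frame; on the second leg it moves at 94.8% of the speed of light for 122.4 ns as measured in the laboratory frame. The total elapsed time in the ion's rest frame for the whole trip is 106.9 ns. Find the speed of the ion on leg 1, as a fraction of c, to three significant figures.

β = 0.969

Leg 1: speed unknown; τ_1 = 274.9/γ_1.
Leg 2: β = 0.948; γ = 1/√(1 − 0.948²) = 1/√0.1013 = 3.142; τ_2 = 122.4/3.142 = 38.96 ns.
Total proper time: τ_1 + 38.96 = 106.9, so τ_1 = 106.9 − 38.96 = 67.94 ns.
γ_1 = 274.9/67.94 = 4.046; β = √(1 − 1/γ²) = √0.9389.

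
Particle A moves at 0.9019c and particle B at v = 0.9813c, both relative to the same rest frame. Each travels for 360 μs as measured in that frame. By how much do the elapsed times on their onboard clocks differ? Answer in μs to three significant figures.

A: γ = 1/√(1 − 0.9019²) = 1/√0.1866 = 2.315; τ_A = 360/2.315 = 155.5 μs.
B: γ = 1/√(1 − 0.9813²) = 1/√0.03705 = 5.195; τ_B = 360/5.195 = 69.29 μs.

|τ_A − τ_B| = 86.2 μs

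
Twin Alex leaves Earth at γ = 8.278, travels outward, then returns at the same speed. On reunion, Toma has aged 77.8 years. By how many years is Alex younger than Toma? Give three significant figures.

Δt − τ = 68.4 years

γ = 8.278
Alex's elapsed proper time: τ = 77.8/8.278 = 9.398 years.
Age gap = Δt − τ = 77.8 − 9.398 years.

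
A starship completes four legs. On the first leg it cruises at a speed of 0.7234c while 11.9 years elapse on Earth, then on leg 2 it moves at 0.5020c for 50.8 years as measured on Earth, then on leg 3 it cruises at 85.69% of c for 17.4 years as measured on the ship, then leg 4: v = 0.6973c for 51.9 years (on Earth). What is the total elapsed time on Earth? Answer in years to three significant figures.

Δt = 148 years

Leg 1: 11.9 years is already measured on Earth.
Leg 2: 50.8 years is already measured on Earth.
Leg 3: β = 0.8569; γ = 1/√(1 − 0.8569²) = 1/√0.2657 = 1.940; Δt_3 = 1.940 × 17.4 = 33.75 years.
Leg 4: 51.9 years is already measured on Earth.
Total: 11.90 + 50.80 + 33.75 + 51.90 years.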